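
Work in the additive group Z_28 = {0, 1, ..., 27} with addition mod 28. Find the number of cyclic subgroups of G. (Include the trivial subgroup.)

A cyclic subgroup of order d is generated by each of its φ(d) elements of order d, so the cyclic subgroups of order d number (#elements of order d)/φ(d).
Cyclic subgroups by order — order 1: 1; order 2: 1; order 4: 1; order 7: 1; order 14: 1; order 28: 1.
Total: 6.

6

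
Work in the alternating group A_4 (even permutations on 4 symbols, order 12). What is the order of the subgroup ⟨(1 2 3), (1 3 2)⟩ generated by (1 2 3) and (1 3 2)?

3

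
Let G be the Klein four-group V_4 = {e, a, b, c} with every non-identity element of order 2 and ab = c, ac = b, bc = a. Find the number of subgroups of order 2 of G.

|G| = 4 and 2 | 4, so subgroups of order 2 are possible by Lagrange.
The subgroups of order 2 are: {e, a}; {e, b}; {e, c}.
So G has 3 subgroups of order 2.

3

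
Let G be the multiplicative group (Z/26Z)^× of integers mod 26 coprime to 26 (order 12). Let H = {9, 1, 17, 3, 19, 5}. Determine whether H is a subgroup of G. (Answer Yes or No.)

No

17 ∈ H but its inverse 23 ∉ H, so H is not a subgroup.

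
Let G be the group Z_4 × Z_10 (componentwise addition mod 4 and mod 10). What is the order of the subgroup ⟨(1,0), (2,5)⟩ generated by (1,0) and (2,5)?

|⟨(1,0)⟩| = 4 and |⟨(2,5)⟩| = 2, so |H| is a multiple of lcm(4, 2) = 4 and divides |G| = 40.
Closing under the operation: H = {(0,0), (0,5), (1,0), (1,5), (2,0), (2,5), (3,0), (3,5)}, so |H| = 8.

8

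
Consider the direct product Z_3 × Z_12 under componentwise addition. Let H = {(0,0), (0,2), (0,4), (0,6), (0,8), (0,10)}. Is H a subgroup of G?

Yes

|H| = 6 divides |G| = 36, consistent with Lagrange.
H contains the identity, every element's inverse is in H, and H is closed under +: it is a subgroup.
In fact H = ⟨(0,2)⟩.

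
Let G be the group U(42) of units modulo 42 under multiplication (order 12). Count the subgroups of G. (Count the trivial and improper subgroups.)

10

|G| = 12, so by Lagrange every subgroup order divides 12. Divisors: 1, 2, 3, 4, 6, 12.
Subgroups by order — order 1: 1; order 2: 3; order 3: 1; order 4: 1; order 6: 3; order 12: 1.
Total: 1 + 3 + 1 + 1 + 3 + 1 = 10.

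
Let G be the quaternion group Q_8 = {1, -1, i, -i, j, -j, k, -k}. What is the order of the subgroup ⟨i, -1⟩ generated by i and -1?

|⟨i⟩| = 4 and |⟨-1⟩| = 2, so |H| is a multiple of lcm(4, 2) = 4 and divides |G| = 8.
Closing under the operation: H = {1, -1, i, -i}, so |H| = 4.

4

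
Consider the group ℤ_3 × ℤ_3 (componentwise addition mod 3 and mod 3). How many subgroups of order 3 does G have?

|G| = 9 and 3 | 9, so subgroups of order 3 are possible by Lagrange.
The subgroups of order 3 are: {(0,0), (0,1), (0,2)}; {(0,0), (1,0), (2,0)}; {(0,0), (1,1), (2,2)}; {(0,0), (1,2), (2,1)}.
So G has 4 subgroups of order 3.

4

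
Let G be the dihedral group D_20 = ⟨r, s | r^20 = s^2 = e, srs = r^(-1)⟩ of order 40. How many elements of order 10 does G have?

The elements of order 10 are: r^2, r^6, r^14, r^18.
That's 4.

4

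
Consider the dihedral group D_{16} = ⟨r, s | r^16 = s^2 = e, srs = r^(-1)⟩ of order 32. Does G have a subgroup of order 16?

Yes

16 | 32. A subgroup of order 16 is {e, r, r^2, r^3, r^4, r^5, r^6, r^7, r^8, r^9, r^10, r^11, r^12, r^13, r^14, r^15}.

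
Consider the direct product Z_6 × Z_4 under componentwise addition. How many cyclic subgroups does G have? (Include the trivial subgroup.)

Each element a generates a cyclic subgroup ⟨a⟩; distinct elements may generate the same one (a cyclic group of order d has φ(d) generators).
Cyclic subgroups by order — order 1: 1; order 2: 3; order 3: 1; order 4: 2; order 6: 3; order 12: 2.
Total: 12.

12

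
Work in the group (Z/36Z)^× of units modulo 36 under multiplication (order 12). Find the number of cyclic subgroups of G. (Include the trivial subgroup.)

8

A cyclic subgroup of order d is generated by each of its φ(d) elements of order d, so the cyclic subgroups of order d number (#elements of order d)/φ(d).
Cyclic subgroups by order — order 1: 1; order 2: 3; order 3: 1; order 6: 3.
Total: 8.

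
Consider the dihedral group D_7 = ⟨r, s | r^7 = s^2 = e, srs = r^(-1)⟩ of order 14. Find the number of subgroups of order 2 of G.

|G| = 14 and 2 | 14, so subgroups of order 2 are possible by Lagrange.
The subgroups of order 2 are: {e, r^2s}; {e, r^3s}; {e, r^4s}; {e, r^5s}; … (7 in all).
So G has 7 subgroups of order 2.

7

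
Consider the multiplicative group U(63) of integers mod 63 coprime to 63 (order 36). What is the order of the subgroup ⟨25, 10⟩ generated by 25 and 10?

|⟨25⟩| = 3 and |⟨10⟩| = 6, so |H| is a multiple of lcm(3, 6) = 6 and divides |G| = 36.
Closing under the operation: H = {1, 4, 10, 13, 16, 19, 22, 25, 31, 34, 37, 40, 43, 46, 52, 55, 58, 61}, so |H| = 18.

18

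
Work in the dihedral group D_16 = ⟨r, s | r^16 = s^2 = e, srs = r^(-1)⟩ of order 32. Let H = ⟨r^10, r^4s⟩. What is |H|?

16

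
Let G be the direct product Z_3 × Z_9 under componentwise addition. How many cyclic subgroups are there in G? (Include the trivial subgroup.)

8

Each element a generates a cyclic subgroup ⟨a⟩; distinct elements may generate the same one (a cyclic group of order d has φ(d) generators).
Cyclic subgroups by order — order 1: 1; order 3: 4; order 9: 3.
Total: 8.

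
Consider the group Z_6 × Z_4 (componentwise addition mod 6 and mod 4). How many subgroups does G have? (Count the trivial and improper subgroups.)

|G| = 24, so by Lagrange every subgroup order divides 24. Divisors: 1, 2, 3, 4, 6, 8, 12, 24.
Subgroups by order — order 1: 1; order 2: 3; order 3: 1; order 4: 3; order 6: 3; order 8: 1; order 12: 3; order 24: 1.
Total: 1 + 3 + 1 + 3 + 3 + 1 + 3 + 1 = 16.

16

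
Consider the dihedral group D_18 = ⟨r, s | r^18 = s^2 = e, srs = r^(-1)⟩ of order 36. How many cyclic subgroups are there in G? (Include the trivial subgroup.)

24

A cyclic subgroup of order d is generated by each of its φ(d) elements of order d, so the cyclic subgroups of order d number (#elements of order d)/φ(d).
Cyclic subgroups by order — order 1: 1; order 2: 19; order 3: 1; order 6: 1; order 9: 1; order 18: 1.
Total: 24.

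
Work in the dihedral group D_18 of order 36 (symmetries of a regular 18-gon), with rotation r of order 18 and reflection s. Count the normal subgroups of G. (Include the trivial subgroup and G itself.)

9

G has 45 subgroups. Checking conjugation-invariance by order — order 1: 1/1 normal; order 2: 1/19 normal; order 3: 1/1 normal; order 4: 0/9 normal; order 6: 1/7 normal; order 9: 1/1 normal; order 12: 0/3 normal; order 18: 3/3 normal; order 36: 1/1 normal.
Total normal subgroups: 9.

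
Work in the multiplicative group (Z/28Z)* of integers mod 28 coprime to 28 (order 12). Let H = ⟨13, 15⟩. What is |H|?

|⟨13⟩| = 2 and |⟨15⟩| = 2, so |H| is a multiple of lcm(2, 2) = 2 and divides |G| = 12.
Closing under the operation: H = {1, 13, 15, 27}, so |H| = 4.

4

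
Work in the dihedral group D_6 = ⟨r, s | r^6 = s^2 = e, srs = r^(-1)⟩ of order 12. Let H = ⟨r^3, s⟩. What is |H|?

|⟨r^3⟩| = 2 and |⟨s⟩| = 2, so |H| is a multiple of lcm(2, 2) = 2 and divides |G| = 12.
Closing under the operation: H = {e, r^3, s, r^3s}, so |H| = 4.

4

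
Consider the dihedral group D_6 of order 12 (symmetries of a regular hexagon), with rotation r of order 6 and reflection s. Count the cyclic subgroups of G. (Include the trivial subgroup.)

Each element a generates a cyclic subgroup ⟨a⟩; distinct elements may generate the same one (a cyclic group of order d has φ(d) generators).
Cyclic subgroups by order — order 1: 1; order 2: 7; order 3: 1; order 6: 1.
Total: 10.

10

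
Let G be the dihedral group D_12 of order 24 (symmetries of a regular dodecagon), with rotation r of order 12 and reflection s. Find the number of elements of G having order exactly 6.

2

The elements of order 6 are: r^2, r^10.
That's 2.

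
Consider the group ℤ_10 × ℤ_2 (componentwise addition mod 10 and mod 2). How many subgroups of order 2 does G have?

|G| = 20 and 2 | 20, so subgroups of order 2 are possible by Lagrange.
The subgroups of order 2 are: {(0,0), (0,1)}; {(0,0), (5,0)}; {(0,0), (5,1)}.
So G has 3 subgroups of order 2.

3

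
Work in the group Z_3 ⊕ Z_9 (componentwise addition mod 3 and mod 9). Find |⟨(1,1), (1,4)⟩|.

9

|⟨(1,1)⟩| = 9 and |⟨(1,4)⟩| = 9, so |H| is a multiple of lcm(9, 9) = 9 and divides |G| = 27.
Closing under the operation: H = {(0,0), (0,3), (0,6), (1,1), (1,4), (1,7), (2,2), (2,5), (2,8)}, so |H| = 9.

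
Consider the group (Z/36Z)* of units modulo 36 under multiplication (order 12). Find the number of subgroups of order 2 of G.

|G| = 12 and 2 | 12, so subgroups of order 2 are possible by Lagrange.
The subgroups of order 2 are: {1, 17}; {1, 19}; {1, 35}.
So G has 3 subgroups of order 2.

3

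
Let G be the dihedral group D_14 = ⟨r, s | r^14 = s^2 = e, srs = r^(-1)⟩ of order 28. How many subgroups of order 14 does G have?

3

|G| = 28 and 14 | 28, so subgroups of order 14 are possible by Lagrange.
The subgroups of order 14 are: {e, r, r^2, r^3, r^4, r^5, r^6, r^7, r^8, r^9, r^10, r^11, r^12, r^13}; {e, r^2, r^4, r^6, r^8, r^10, r^12, s, r^2s, r^4s, r^6s, r^8s, r^10s, r^12s}; {e, r^2, r^4, r^6, r^8, r^10, r^12, rs, r^3s, r^5s, r^7s, r^9s, r^11s, r^13s}.
So G has 3 subgroups of order 14.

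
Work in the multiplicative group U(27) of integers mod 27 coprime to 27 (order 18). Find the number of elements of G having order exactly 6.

The elements of order 6 are: 8, 17.
That's 2.

2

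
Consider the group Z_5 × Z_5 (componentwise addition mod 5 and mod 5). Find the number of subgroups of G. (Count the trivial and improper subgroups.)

8

|G| = 25, so by Lagrange every subgroup order divides 25. Divisors: 1, 5, 25.
Subgroups by order — order 1: 1; order 5: 6; order 25: 1.
Total: 1 + 6 + 1 = 8.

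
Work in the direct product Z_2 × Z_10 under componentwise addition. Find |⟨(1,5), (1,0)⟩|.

4

|⟨(1,5)⟩| = 2 and |⟨(1,0)⟩| = 2, so |H| is a multiple of lcm(2, 2) = 2 and divides |G| = 20.
Closing under the operation: H = {(0,0), (0,5), (1,0), (1,5)}, so |H| = 4.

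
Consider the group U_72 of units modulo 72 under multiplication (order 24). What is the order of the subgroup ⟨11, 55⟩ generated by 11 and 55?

12

|⟨11⟩| = 6 and |⟨55⟩| = 2, so |H| is a multiple of lcm(6, 2) = 6 and divides |G| = 24.
Closing under the operation: H = {1, 5, 7, 11, 25, 29, 31, 35, 49, 53, 55, 59}, so |H| = 12.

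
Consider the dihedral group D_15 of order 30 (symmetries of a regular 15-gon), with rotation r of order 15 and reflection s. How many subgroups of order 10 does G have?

3

|G| = 30 and 10 | 30, so subgroups of order 10 are possible by Lagrange.
The subgroups of order 10 are: {e, r^3, r^6, r^9, r^12, rs, r^4s, r^7s, r^10s, r^13s}; {e, r^3, r^6, r^9, r^12, r^2s, r^5s, r^8s, r^11s, r^14s}; {e, r^3, r^6, r^9, r^12, s, r^3s, r^6s, r^9s, r^12s}.
So G has 3 subgroups of order 10.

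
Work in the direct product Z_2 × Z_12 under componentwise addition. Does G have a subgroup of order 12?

Yes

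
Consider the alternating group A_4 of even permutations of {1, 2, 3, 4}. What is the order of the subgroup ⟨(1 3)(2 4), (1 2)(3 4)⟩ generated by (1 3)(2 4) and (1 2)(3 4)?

4

|⟨(1 3)(2 4)⟩| = 2 and |⟨(1 2)(3 4)⟩| = 2, so |H| is a multiple of lcm(2, 2) = 2 and divides |G| = 12.
Closing under the operation: H = {e, (1 2)(3 4), (1 3)(2 4), (1 4)(2 3)}, so |H| = 4.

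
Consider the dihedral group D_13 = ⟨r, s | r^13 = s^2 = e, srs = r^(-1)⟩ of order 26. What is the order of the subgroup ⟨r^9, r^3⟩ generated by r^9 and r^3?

13

|⟨r^9⟩| = 13 and |⟨r^3⟩| = 13, so |H| is a multiple of lcm(13, 13) = 13 and divides |G| = 26.
Closing under the operation: H = {e, r, r^2, r^3, r^4, r^5, r^6, r^7, r^8, r^9, r^10, r^11, r^12}, so |H| = 13.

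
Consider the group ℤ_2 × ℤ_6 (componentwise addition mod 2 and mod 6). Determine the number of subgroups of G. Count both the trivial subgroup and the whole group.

10

|G| = 12, so by Lagrange every subgroup order divides 12. Divisors: 1, 2, 3, 4, 6, 12.
Subgroups by order — order 1: 1; order 2: 3; order 3: 1; order 4: 1; order 6: 3; order 12: 1.
Total: 1 + 3 + 1 + 1 + 3 + 1 = 10.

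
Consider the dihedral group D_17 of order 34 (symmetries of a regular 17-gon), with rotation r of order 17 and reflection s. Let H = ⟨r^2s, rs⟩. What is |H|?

|⟨r^2s⟩| = 2 and |⟨rs⟩| = 2, so |H| is a multiple of lcm(2, 2) = 2 and divides |G| = 34.
Closing {r^2s, rs} under the group operation gives all of G, so |H| = 34.

34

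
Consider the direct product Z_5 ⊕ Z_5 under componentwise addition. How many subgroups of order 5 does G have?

6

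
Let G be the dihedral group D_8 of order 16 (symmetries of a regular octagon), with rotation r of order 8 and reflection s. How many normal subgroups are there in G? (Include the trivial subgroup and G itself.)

G has 19 subgroups. Checking conjugation-invariance by order — order 1: 1/1 normal; order 2: 1/9 normal; order 4: 1/5 normal; order 8: 3/3 normal; order 16: 1/1 normal.
Total normal subgroups: 7.

7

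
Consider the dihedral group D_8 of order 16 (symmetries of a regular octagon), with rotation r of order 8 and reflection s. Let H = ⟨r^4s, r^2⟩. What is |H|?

|⟨r^4s⟩| = 2 and |⟨r^2⟩| = 4, so |H| is a multiple of lcm(2, 4) = 4 and divides |G| = 16.
Closing under the operation: H = {e, r^2, r^4, r^6, s, r^2s, r^4s, r^6s}, so |H| = 8.

8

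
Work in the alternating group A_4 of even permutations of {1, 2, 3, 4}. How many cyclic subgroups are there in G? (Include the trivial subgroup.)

A cyclic subgroup of order d is generated by each of its φ(d) elements of order d, so the cyclic subgroups of order d number (#elements of order d)/φ(d).
Cyclic subgroups by order — order 1: 1; order 2: 3; order 3: 4.
Total: 8.

8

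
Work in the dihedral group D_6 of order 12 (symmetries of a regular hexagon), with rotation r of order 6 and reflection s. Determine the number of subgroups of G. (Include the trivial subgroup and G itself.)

|G| = 12, so by Lagrange every subgroup order divides 12. Divisors: 1, 2, 3, 4, 6, 12.
Subgroups by order — order 1: 1; order 2: 7; order 3: 1; order 4: 3; order 6: 3; order 12: 1.
Total: 1 + 7 + 1 + 3 + 3 + 1 = 16.

16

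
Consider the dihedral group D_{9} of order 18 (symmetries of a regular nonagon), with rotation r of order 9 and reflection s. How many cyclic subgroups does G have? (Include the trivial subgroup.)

12

Each element a generates a cyclic subgroup ⟨a⟩; distinct elements may generate the same one (a cyclic group of order d has φ(d) generators).
Cyclic subgroups by order — order 1: 1; order 2: 9; order 3: 1; order 9: 1.
Total: 12.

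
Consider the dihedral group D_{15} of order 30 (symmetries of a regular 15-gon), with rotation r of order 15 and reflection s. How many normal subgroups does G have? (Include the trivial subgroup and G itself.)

5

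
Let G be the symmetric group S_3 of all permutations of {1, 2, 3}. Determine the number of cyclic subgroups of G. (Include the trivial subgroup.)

Each element a generates a cyclic subgroup ⟨a⟩; distinct elements may generate the same one (a cyclic group of order d has φ(d) generators).
Cyclic subgroups by order — order 1: 1; order 2: 3; order 3: 1.
Total: 5.

5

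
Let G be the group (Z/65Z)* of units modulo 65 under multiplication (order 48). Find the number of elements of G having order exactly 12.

Enumerating element orders in G gives 24 elements of order 12.

24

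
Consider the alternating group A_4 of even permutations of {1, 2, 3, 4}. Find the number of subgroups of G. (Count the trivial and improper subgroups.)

10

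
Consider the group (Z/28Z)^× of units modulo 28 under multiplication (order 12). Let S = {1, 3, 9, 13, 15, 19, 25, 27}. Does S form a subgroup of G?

No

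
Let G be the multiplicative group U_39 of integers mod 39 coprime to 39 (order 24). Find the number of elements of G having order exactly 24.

No element of G has order 24 (even though 24 | 24).

0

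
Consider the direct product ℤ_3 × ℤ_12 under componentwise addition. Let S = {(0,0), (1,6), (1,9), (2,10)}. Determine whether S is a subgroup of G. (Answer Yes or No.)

(1,6) ∈ S but its inverse (2,6) ∉ S, so S is not a subgroup.

No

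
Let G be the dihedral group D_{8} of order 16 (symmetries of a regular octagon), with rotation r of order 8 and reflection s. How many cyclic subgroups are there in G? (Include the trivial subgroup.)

Group the elements of G by the cyclic subgroup they generate; each cyclic subgroup of order d accounts for φ(d) elements.
Cyclic subgroups by order — order 1: 1; order 2: 9; order 4: 1; order 8: 1.
Total: 12.

12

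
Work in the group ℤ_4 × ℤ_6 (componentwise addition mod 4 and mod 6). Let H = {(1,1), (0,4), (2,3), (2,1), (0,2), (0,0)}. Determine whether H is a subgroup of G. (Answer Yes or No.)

(2,1) ∈ H but its inverse (2,5) ∉ H, so H is not a subgroup.

No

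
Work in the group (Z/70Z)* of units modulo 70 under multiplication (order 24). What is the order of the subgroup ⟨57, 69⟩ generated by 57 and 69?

8

|⟨57⟩| = 4 and |⟨69⟩| = 2, so |H| is a multiple of lcm(4, 2) = 4 and divides |G| = 24.
Closing under the operation: H = {1, 13, 27, 29, 41, 43, 57, 69}, so |H| = 8.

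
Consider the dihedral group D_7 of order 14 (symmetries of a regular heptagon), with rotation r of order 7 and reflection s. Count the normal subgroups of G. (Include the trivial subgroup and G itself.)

G has 10 subgroups. Checking conjugation-invariance by order — order 1: 1/1 normal; order 2: 0/7 normal; order 7: 1/1 normal; order 14: 1/1 normal.
Total normal subgroups: 3.

3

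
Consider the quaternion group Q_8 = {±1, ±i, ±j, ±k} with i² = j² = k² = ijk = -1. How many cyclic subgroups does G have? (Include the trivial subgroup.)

5

Each element a generates a cyclic subgroup ⟨a⟩; distinct elements may generate the same one (a cyclic group of order d has φ(d) generators).
Cyclic subgroups by order — order 1: 1; order 2: 1; order 4: 3.
Total: 5.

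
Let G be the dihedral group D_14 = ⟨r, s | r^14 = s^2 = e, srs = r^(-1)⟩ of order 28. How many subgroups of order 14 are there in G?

|G| = 28 and 14 | 28, so subgroups of order 14 are possible by Lagrange.
The subgroups of order 14 are: {e, r, r^2, r^3, r^4, r^5, r^6, r^7, r^8, r^9, r^10, r^11, r^12, r^13}; {e, r^2, r^4, r^6, r^8, r^10, r^12, s, r^2s, r^4s, r^6s, r^8s, r^10s, r^12s}; {e, r^2, r^4, r^6, r^8, r^10, r^12, rs, r^3s, r^5s, r^7s, r^9s, r^11s, r^13s}.
So G has 3 subgroups of order 14.

3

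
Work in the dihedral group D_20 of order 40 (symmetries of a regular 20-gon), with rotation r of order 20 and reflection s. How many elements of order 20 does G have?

8

The elements of order 20 are: r, r^3, r^7, r^9, r^11, r^13, r^17, r^19.
That's 8.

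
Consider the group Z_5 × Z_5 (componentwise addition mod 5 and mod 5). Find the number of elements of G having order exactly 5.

24

An element (a,b) has order lcm(ord(a), ord(b)); count pairs with lcm equal to 5.
Enumerating gives 24 such elements.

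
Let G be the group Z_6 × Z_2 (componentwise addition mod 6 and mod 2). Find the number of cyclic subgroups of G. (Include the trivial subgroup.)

8

Group the elements of G by the cyclic subgroup they generate; each cyclic subgroup of order d accounts for φ(d) elements.
Cyclic subgroups by order — order 1: 1; order 2: 3; order 3: 1; order 6: 3.
Total: 8.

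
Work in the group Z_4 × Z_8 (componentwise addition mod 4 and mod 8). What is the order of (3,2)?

4

The order of (3,2) in Z_4 × Z_8 is lcm(ord(3) in Z_4, ord(2) in Z_8).
ord(3) = 4 and ord(2) = 4, so |⟨(3,2)⟩| = lcm(4, 4) = 4.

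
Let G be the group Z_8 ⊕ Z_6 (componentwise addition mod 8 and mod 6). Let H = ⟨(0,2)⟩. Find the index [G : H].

|⟨(0,2)⟩| = 3 and |G| = 48.
By Lagrange, [G : H] = |G|/|H| = 48/3 = 16.

16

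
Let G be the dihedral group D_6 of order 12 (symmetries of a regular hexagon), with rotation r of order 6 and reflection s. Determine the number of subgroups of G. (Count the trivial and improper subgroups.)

|G| = 12, so by Lagrange every subgroup order divides 12. Divisors: 1, 2, 3, 4, 6, 12.
Subgroups by order — order 1: 1; order 2: 7; order 3: 1; order 4: 3; order 6: 3; order 12: 1.
Total: 1 + 7 + 1 + 3 + 3 + 1 = 16.

16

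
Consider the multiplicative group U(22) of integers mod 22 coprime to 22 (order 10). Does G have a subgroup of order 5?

Yes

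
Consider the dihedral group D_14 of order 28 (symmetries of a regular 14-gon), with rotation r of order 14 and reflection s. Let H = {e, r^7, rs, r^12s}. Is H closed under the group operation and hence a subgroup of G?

Closure fails: r^12s · rs = r^11 ∉ H. So H is not a subgroup.

No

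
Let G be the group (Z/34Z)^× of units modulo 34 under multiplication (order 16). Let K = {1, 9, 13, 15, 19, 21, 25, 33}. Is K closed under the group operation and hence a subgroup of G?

|K| = 8 divides |G| = 16, consistent with Lagrange.
K contains the identity, every element's inverse is in K, and K is closed under ·: it is a subgroup.
In fact K = ⟨9⟩.

Yes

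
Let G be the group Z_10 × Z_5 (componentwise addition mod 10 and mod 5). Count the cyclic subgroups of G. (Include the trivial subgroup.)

14

Group the elements of G by the cyclic subgroup they generate; each cyclic subgroup of order d accounts for φ(d) elements.
Cyclic subgroups by order — order 1: 1; order 2: 1; order 5: 6; order 10: 6.
Total: 14.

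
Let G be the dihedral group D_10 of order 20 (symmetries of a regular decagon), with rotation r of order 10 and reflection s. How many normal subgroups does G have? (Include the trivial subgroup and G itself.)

G has 22 subgroups. Checking conjugation-invariance by order — order 1: 1/1 normal; order 2: 1/11 normal; order 4: 0/5 normal; order 5: 1/1 normal; order 10: 3/3 normal; order 20: 1/1 normal.
Total normal subgroups: 7.

7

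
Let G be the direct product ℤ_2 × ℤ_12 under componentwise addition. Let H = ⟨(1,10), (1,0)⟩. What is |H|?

|⟨(1,10)⟩| = 6 and |⟨(1,0)⟩| = 2, so |H| is a multiple of lcm(6, 2) = 6 and divides |G| = 24.
Closing under the operation: H = {(0,0), (0,2), (0,4), (0,6), (0,8), (0,10), (1,0), (1,2), (1,4), (1,6), (1,8), (1,10)}, so |H| = 12.

12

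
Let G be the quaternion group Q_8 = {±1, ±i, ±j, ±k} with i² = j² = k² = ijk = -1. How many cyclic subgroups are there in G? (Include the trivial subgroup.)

5

Each element a generates a cyclic subgroup ⟨a⟩; distinct elements may generate the same one (a cyclic group of order d has φ(d) generators).
Cyclic subgroups by order — order 1: 1; order 2: 1; order 4: 3.
Total: 5.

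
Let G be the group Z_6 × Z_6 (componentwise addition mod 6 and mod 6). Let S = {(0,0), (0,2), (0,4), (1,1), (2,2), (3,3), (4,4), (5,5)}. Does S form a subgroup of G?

|S| = 8 does not divide |G| = 36, so by Lagrange S is not a subgroup.

No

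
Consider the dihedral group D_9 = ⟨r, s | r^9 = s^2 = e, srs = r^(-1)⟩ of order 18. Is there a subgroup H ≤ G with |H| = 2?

2 | 18. A subgroup of order 2 is {e, r^2s}.

Yes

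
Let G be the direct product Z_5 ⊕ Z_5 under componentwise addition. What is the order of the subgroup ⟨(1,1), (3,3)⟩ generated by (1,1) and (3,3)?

|⟨(1,1)⟩| = 5 and |⟨(3,3)⟩| = 5, so |H| is a multiple of lcm(5, 5) = 5 and divides |G| = 25.
Closing under the operation: H = {(0,0), (1,1), (2,2), (3,3), (4,4)}, so |H| = 5.

5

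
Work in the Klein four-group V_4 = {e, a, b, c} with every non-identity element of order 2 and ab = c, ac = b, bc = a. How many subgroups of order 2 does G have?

|G| = 4 and 2 | 4, so subgroups of order 2 are possible by Lagrange.
The subgroups of order 2 are: {e, a}; {e, b}; {e, c}.
So G has 3 subgroups of order 2.

3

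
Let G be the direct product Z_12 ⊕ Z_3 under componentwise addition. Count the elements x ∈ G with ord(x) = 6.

8

An element (a,b) has order lcm(ord(a), ord(b)); count pairs with lcm equal to 6.
Enumerating gives 8 such elements.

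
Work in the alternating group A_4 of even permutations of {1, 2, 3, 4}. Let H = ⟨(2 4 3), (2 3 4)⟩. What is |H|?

|⟨(2 4 3)⟩| = 3 and |⟨(2 3 4)⟩| = 3, so |H| is a multiple of lcm(3, 3) = 3 and divides |G| = 12.
Closing under the operation: H = {e, (2 3 4), (2 4 3)}, so |H| = 3.

3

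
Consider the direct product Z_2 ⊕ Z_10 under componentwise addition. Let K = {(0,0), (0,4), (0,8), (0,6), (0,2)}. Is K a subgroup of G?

Yes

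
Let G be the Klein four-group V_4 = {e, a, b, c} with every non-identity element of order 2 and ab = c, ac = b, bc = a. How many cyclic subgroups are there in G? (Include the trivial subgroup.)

4

Each element a generates a cyclic subgroup ⟨a⟩; distinct elements may generate the same one (a cyclic group of order d has φ(d) generators).
Cyclic subgroups by order — order 1: 1; order 2: 3.
Total: 4.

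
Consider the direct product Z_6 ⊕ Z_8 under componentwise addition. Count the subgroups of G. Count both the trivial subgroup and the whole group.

22

|G| = 48, so by Lagrange every subgroup order divides 48. Divisors: 1, 2, 3, 4, 6, 8, 12, 16, 24, 48.
Subgroups by order — order 1: 1; order 2: 3; order 3: 1; order 4: 3; order 6: 3; order 8: 3; order 12: 3; order 16: 1; order 24: 3; order 48: 1.
Total: 1 + 3 + 1 + 3 + 3 + 3 + 3 + 1 + 3 + 1 = 22.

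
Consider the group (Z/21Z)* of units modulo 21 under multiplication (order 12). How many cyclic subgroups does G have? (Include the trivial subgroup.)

8

A cyclic subgroup of order d is generated by each of its φ(d) elements of order d, so the cyclic subgroups of order d number (#elements of order d)/φ(d).
Cyclic subgroups by order — order 1: 1; order 2: 3; order 3: 1; order 6: 3.
Total: 8.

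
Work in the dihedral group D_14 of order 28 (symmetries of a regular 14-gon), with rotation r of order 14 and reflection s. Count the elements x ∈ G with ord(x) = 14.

6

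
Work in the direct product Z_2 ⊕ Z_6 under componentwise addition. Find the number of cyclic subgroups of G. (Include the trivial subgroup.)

8

Group the elements of G by the cyclic subgroup they generate; each cyclic subgroup of order d accounts for φ(d) elements.
Cyclic subgroups by order — order 1: 1; order 2: 3; order 3: 1; order 6: 3.
Total: 8.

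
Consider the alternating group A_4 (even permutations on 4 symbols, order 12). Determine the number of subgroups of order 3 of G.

4

|G| = 12 and 3 | 12, so subgroups of order 3 are possible by Lagrange.
The subgroups of order 3 are: {e, (1 2 3), (1 3 2)}; {e, (1 2 4), (1 4 2)}; {e, (1 3 4), (1 4 3)}; {e, (2 3 4), (2 4 3)}.
So G has 4 subgroups of order 3.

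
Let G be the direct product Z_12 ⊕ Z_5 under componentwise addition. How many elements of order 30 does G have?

8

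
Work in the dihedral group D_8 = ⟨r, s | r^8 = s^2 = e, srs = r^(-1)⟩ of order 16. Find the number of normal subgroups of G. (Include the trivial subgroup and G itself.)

7

G has 19 subgroups. Checking conjugation-invariance by order — order 1: 1/1 normal; order 2: 1/9 normal; order 4: 1/5 normal; order 8: 3/3 normal; order 16: 1/1 normal.
Total normal subgroups: 7.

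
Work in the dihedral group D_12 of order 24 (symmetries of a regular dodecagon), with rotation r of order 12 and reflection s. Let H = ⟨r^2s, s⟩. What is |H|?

12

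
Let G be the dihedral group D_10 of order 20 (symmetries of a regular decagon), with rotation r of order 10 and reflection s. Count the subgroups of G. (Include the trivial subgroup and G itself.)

22

|G| = 20, so by Lagrange every subgroup order divides 20. Divisors: 1, 2, 4, 5, 10, 20.
Subgroups by order — order 1: 1; order 2: 11; order 4: 5; order 5: 1; order 10: 3; order 20: 1.
Total: 1 + 11 + 5 + 1 + 3 + 1 = 22.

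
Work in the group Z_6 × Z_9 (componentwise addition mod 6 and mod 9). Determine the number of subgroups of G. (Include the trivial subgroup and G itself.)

20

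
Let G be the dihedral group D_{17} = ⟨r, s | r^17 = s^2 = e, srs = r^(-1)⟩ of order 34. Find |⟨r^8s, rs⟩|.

34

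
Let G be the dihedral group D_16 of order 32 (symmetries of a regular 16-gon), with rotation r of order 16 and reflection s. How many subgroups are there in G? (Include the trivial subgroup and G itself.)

|G| = 32, so by Lagrange every subgroup order divides 32. Divisors: 1, 2, 4, 8, 16, 32.
Subgroups by order — order 1: 1; order 2: 17; order 4: 9; order 8: 5; order 16: 3; order 32: 1.
Total: 1 + 17 + 9 + 5 + 3 + 1 = 36.

36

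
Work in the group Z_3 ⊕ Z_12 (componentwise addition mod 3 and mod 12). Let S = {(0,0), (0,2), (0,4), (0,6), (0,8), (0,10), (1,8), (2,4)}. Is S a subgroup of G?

No

|S| = 8 does not divide |G| = 36, so by Lagrange S is not a subgroup.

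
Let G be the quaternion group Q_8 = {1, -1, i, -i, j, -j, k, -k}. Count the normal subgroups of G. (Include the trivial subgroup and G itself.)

6

G has 6 subgroups. Checking conjugation-invariance by order — order 1: 1/1 normal; order 2: 1/1 normal; order 4: 3/3 normal; order 8: 1/1 normal.
Total normal subgroups: 6.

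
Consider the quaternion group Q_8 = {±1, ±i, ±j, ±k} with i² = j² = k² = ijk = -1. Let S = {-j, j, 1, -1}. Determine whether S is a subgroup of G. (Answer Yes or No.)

|S| = 4 divides |G| = 8, consistent with Lagrange.
S contains the identity, every element's inverse is in S, and S is closed under ·: it is a subgroup.
In fact S = ⟨j⟩.

Yes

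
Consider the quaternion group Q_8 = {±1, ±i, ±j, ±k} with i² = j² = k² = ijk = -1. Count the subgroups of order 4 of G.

3

|G| = 8 and 4 | 8, so subgroups of order 4 are possible by Lagrange.
The subgroups of order 4 are: {1, -1, i, -i}; {1, -1, j, -j}; {1, -1, k, -k}.
So G has 3 subgroups of order 4.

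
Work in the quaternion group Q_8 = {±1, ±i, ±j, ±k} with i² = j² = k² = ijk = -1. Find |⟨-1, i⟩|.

4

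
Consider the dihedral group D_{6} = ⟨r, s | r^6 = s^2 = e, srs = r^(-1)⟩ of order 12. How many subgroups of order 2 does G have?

7

|G| = 12 and 2 | 12, so subgroups of order 2 are possible by Lagrange.
The subgroups of order 2 are: {e, r^2s}; {e, r^3}; {e, r^3s}; {e, r^4s}; … (7 in all).
So G has 7 subgroups of order 2.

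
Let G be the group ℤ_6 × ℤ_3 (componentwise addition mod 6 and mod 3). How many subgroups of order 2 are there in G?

|G| = 18 and 2 | 18, so subgroups of order 2 are possible by Lagrange.
The subgroups of order 2 are: {(0,0), (3,0)}.
So G has 1 subgroup of order 2.

1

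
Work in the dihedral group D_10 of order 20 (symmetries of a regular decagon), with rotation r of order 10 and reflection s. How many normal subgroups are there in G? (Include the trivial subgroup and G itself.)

G has 22 subgroups. Checking conjugation-invariance by order — order 1: 1/1 normal; order 2: 1/11 normal; order 4: 0/5 normal; order 5: 1/1 normal; order 10: 3/3 normal; order 20: 1/1 normal.
Total normal subgroups: 7.

7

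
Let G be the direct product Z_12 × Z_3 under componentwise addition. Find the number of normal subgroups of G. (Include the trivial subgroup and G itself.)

18

G is abelian, so every subgroup is normal.
G has 18 subgroups in total, hence 18 normal subgroups.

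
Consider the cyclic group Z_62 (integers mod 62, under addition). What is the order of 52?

31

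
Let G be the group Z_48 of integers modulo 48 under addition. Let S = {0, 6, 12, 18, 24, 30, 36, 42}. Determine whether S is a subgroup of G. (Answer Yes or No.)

Yes

|S| = 8 divides |G| = 48, consistent with Lagrange.
S contains the identity, every element's inverse is in S, and S is closed under +: it is a subgroup.
In fact S = ⟨6⟩.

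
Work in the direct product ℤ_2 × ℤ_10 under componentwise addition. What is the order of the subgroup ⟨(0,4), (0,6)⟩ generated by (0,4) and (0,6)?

5

|⟨(0,4)⟩| = 5 and |⟨(0,6)⟩| = 5, so |H| is a multiple of lcm(5, 5) = 5 and divides |G| = 20.
Closing under the operation: H = {(0,0), (0,2), (0,4), (0,6), (0,8)}, so |H| = 5.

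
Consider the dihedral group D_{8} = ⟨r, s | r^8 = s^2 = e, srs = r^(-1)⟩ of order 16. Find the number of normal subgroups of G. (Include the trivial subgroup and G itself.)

7

G has 19 subgroups. Checking conjugation-invariance by order — order 1: 1/1 normal; order 2: 1/9 normal; order 4: 1/5 normal; order 8: 3/3 normal; order 16: 1/1 normal.
Total normal subgroups: 7.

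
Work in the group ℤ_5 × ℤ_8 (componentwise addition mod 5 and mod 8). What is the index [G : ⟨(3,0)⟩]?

8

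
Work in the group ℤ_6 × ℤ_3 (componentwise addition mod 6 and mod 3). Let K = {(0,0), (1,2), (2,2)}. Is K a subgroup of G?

No

(1,2) ∈ K but its inverse (5,1) ∉ K, so K is not a subgroup.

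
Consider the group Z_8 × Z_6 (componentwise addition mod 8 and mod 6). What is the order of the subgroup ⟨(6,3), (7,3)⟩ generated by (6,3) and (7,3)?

16

|⟨(6,3)⟩| = 4 and |⟨(7,3)⟩| = 8, so |H| is a multiple of lcm(4, 8) = 8 and divides |G| = 48.
Closing under the operation: H = {(0,0), (0,3), (1,0), (1,3), (2,0), (2,3), (3,0), (3,3), (4,0), (4,3), (5,0), (5,3), (6,0), (6,3), (7,0), (7,3)}, so |H| = 16.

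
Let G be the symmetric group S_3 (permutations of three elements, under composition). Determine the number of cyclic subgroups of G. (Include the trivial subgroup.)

5

Group the elements of G by the cyclic subgroup they generate; each cyclic subgroup of order d accounts for φ(d) elements.
Cyclic subgroups by order — order 1: 1; order 2: 3; order 3: 1.
Total: 5.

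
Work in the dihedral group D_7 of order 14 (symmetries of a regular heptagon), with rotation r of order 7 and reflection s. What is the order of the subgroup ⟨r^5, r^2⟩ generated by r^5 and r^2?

|⟨r^5⟩| = 7 and |⟨r^2⟩| = 7, so |H| is a multiple of lcm(7, 7) = 7 and divides |G| = 14.
Closing under the operation: H = {e, r, r^2, r^3, r^4, r^5, r^6}, so |H| = 7.

7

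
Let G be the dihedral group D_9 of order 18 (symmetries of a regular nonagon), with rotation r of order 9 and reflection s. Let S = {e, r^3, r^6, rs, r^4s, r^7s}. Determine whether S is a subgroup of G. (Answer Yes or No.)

|S| = 6 divides |G| = 18, consistent with Lagrange.
S contains the identity, every element's inverse is in S, and S is closed under ·: it is a subgroup.

Yes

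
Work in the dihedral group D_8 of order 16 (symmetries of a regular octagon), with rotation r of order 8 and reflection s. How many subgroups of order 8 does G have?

3

|G| = 16 and 8 | 16, so subgroups of order 8 are possible by Lagrange.
The subgroups of order 8 are: {e, r, r^2, r^3, r^4, r^5, r^6, r^7}; {e, r^2, r^4, r^6, s, r^2s, r^4s, r^6s}; {e, r^2, r^4, r^6, rs, r^3s, r^5s, r^7s}.
So G has 3 subgroups of order 8.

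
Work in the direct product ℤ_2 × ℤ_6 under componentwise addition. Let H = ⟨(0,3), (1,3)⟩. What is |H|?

|⟨(0,3)⟩| = 2 and |⟨(1,3)⟩| = 2, so |H| is a multiple of lcm(2, 2) = 2 and divides |G| = 12.
Closing under the operation: H = {(0,0), (0,3), (1,0), (1,3)}, so |H| = 4.

4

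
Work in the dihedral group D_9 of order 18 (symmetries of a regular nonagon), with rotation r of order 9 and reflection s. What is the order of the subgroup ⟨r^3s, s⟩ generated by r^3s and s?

6

|⟨r^3s⟩| = 2 and |⟨s⟩| = 2, so |H| is a multiple of lcm(2, 2) = 2 and divides |G| = 18.
Closing under the operation: H = {e, r^3, r^6, s, r^3s, r^6s}, so |H| = 6.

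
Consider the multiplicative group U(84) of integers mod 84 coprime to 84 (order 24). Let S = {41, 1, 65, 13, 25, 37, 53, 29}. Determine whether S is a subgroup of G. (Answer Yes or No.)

Closure fails: 65 · 41 = 61 ∉ S. So S is not a subgroup.

No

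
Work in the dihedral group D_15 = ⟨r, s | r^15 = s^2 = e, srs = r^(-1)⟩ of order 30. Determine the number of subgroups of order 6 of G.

5

|G| = 30 and 6 | 30, so subgroups of order 6 are possible by Lagrange.
The subgroups of order 6 are: {e, r^5, r^10, s, r^5s, r^10s}; {e, r^5, r^10, rs, r^6s, r^11s}; {e, r^5, r^10, r^2s, r^7s, r^12s}; {e, r^5, r^10, r^3s, r^8s, r^13s}; … (5 in all).
So G has 5 subgroups of order 6.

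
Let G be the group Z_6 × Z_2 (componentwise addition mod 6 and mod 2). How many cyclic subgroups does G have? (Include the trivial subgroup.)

Group the elements of G by the cyclic subgroup they generate; each cyclic subgroup of order d accounts for φ(d) elements.
Cyclic subgroups by order — order 1: 1; order 2: 3; order 3: 1; order 6: 3.
Total: 8.

8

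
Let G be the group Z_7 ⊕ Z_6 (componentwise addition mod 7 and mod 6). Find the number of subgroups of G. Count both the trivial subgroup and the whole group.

|G| = 42, so by Lagrange every subgroup order divides 42. Divisors: 1, 2, 3, 6, 7, 14, 21, 42.
Subgroups by order — order 1: 1; order 2: 1; order 3: 1; order 6: 1; order 7: 1; order 14: 1; order 21: 1; order 42: 1.
Total: 1 + 1 + 1 + 1 + 1 + 1 + 1 + 1 = 8.

8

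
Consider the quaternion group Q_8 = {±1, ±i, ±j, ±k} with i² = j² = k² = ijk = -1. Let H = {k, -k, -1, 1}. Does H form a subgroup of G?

Yes

|H| = 4 divides |G| = 8, consistent with Lagrange.
H contains the identity, every element's inverse is in H, and H is closed under ·: it is a subgroup.
In fact H = ⟨-k⟩.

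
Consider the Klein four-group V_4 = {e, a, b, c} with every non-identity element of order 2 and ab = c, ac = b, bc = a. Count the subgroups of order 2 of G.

|G| = 4 and 2 | 4, so subgroups of order 2 are possible by Lagrange.
The subgroups of order 2 are: {e, a}; {e, b}; {e, c}.
So G has 3 subgroups of order 2.

3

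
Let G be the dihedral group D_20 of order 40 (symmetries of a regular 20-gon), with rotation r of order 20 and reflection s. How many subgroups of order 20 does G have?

3

|G| = 40 and 20 | 40, so subgroups of order 20 are possible by Lagrange.
The subgroups of order 20 are: {e, r, r^2, r^3, r^4, r^5, r^6, r^7, r^8, r^9, r^10, r^11, r^12, r^13, r^14, r^15, r^16, r^17, r^18, r^19}; {e, r^2, r^4, r^6, r^8, r^10, r^12, r^14, r^16, r^18, s, r^2s, r^4s, r^6s, r^8s, r^10s, r^12s, r^14s, r^16s, r^18s}; {e, r^2, r^4, r^6, r^8, r^10, r^12, r^14, r^16, r^18, rs, r^3s, r^5s, r^7s, r^9s, r^11s, r^13s, r^15s, r^17s, r^19s}.
So G has 3 subgroups of order 20.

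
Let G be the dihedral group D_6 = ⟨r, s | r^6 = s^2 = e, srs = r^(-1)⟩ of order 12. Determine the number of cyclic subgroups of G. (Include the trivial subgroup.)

10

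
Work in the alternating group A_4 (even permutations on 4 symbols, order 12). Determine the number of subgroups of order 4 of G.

1

|G| = 12 and 4 | 12, so subgroups of order 4 are possible by Lagrange.
The subgroups of order 4 are: {e, (1 2)(3 4), (1 3)(2 4), (1 4)(2 3)}.
So G has 1 subgroup of order 4.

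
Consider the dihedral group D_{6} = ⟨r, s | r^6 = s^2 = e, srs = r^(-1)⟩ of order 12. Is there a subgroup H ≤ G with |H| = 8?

No

8 does not divide |G| = 12, so by Lagrange no subgroup of order 8 exists.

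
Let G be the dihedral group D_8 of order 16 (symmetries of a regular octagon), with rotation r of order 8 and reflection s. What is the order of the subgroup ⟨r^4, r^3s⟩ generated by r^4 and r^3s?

|⟨r^4⟩| = 2 and |⟨r^3s⟩| = 2, so |H| is a multiple of lcm(2, 2) = 2 and divides |G| = 16.
Closing under the operation: H = {e, r^4, r^3s, r^7s}, so |H| = 4.

4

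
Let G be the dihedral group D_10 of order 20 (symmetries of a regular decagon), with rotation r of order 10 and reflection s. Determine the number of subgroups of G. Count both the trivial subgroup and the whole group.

|G| = 20, so by Lagrange every subgroup order divides 20. Divisors: 1, 2, 4, 5, 10, 20.
Subgroups by order — order 1: 1; order 2: 11; order 4: 5; order 5: 1; order 10: 3; order 20: 1.
Total: 1 + 11 + 5 + 1 + 3 + 1 = 22.

22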